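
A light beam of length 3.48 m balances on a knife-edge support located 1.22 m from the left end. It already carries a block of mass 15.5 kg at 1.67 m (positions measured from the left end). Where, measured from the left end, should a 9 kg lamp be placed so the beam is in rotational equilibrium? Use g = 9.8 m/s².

x ≈ 0.445 m from the left end

About the knife-edge support (at 1.22 m from the left end):
Block: 15.5 × 9.8 = 151.9 N down at 1.67 m → arm 0.45 m, τ = 151.9 × 0.45 = 68.36 N·m clockwise.
Net moment of existing loads = 68.36 N·m clockwise.
The lamp weighs 9 × 9.8 = 88.2 N and must supply an equal counterclockwise moment, so its lever arm about the knife-edge support is 68.36 / 88.2 = 0.775 m.
That puts it at 1.22 − 0.775 = 0.445 m from the left end.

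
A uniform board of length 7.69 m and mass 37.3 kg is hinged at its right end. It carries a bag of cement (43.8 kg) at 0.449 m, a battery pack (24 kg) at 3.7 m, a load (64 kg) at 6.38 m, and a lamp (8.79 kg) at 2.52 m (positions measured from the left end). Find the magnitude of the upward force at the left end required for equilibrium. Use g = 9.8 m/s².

F ≈ 874 N

About the right end:
Beam weight: 37.3 × 9.8 = 365.5 N down at 3.845 m → arm 3.845 m, τ = 365.5 × 3.845 = 1405 N·m counterclockwise.
Bag of cement: 43.8 × 9.8 = 429.2 N down at 0.449 m → arm 7.241 m, τ = 429.2 × 7.241 = 3108 N·m counterclockwise.
Battery pack: 24 × 9.8 = 235.2 N down at 3.7 m → arm 3.99 m, τ = 235.2 × 3.99 = 938.4 N·m counterclockwise.
Load: 64 × 9.8 = 627.2 N down at 6.38 m → arm 1.31 m, τ = 627.2 × 1.31 = 821.6 N·m counterclockwise.
Lamp: 8.79 × 9.8 = 86.14 N down at 2.52 m → arm 5.17 m, τ = 86.14 × 5.17 = 445.3 N·m counterclockwise.
Net moment of the loads = 6718 N·m counterclockwise.
The upward force F acts at the left end, arm 7.69 m, giving F × 7.69 clockwise.
Balancing moments: F × 7.69 = 6718, giving F = 6718 / 7.69 = 874 N.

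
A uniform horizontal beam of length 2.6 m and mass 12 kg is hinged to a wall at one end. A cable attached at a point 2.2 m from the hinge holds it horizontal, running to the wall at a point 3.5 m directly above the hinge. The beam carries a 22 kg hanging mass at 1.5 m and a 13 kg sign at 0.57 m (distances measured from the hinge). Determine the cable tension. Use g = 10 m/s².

Taking torques about the hinge:
Beam weight: 12 × 10 = 120 N down at 1.3 m → arm 1.3 m, τ = 120 × 1.3 = 156 N·m clockwise.
Hanging mass: 22 × 10 = 220 N down at 1.5 m → arm 1.5 m, τ = 220 × 1.5 = 330 N·m clockwise.
Sign: 13 × 10 = 130 N down at 0.57 m → arm 0.57 m, τ = 130 × 0.57 = 74.1 N·m clockwise.
Total clockwise load moment = 560.1 N·m.
The cable tension T acts at 2.2 m; only its component perpendicular to the beam, T sinθ, produces torque. sinθ = h/√(h²+d²) = 3.5/√(3.5²+2.2²) = 0.8466.
Setting net torque to zero: T × 2.2 × 0.8466 = 560.1 → T = 560.1 / 1.863 = 301 N.

T ≈ 301 N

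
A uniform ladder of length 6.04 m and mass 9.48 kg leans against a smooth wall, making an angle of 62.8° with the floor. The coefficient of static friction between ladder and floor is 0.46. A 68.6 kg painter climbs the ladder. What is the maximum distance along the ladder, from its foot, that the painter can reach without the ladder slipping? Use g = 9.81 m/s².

d ≈ 5.74 m

Taking torques about the foot of the ladder:
Ladder weight 9.48×9.81 = 93 N acts at 3.02 m along the ladder; its horizontal arm is 3.02·cos62.8° = 1.38 m → τ = 128.3 N·m clockwise.
Painter weight 68.6×9.81 = 673 N at distance d → arm d·cos62.8° → τ = 673·d·0.4571 clockwise.
Wall normal N at the top has arm L sinθ = 5.372 m counterclockwise, so Στ = 0 gives N·5.372 = 128.3 + 307.6·d.
ΣFy = 0 ⇒ N_floor = 766 N, so the maximum friction is μ_s·N_floor = 0.46×766 = 352.4 N. ΣFx = 0 ⇒ N_wall = f, so at the slipping point N = 352.4 N.
Substituting: 352.4×5.372 = 128.3 + 307.6·d ⇒ d = (1893 − 128.3) / 307.6 = 5.74 m.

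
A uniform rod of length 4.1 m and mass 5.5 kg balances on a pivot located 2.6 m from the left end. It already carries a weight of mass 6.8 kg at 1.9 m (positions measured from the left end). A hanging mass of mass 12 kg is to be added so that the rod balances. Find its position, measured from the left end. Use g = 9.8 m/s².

Choose the pivot (at 2.6 m from the left end) as the axis so the support reaction has zero arm there.
Beam weight: 5.5 × 9.8 = 53.9 N down at 2.05 m → arm 0.55 m, τ = 53.9 × 0.55 = 29.65 N·m counterclockwise.
Weight: 6.8 × 9.8 = 66.64 N down at 1.9 m → arm 0.7 m, τ = 66.64 × 0.7 = 46.65 N·m counterclockwise.
Net moment of existing loads = 76.3 N·m counterclockwise.
The hanging mass weighs 12 × 9.8 = 117.6 N and must supply an equal clockwise moment, so its lever arm about the pivot is 76.3 / 117.6 = 0.649 m.
That puts it at 2.6 + 0.649 = 3.25 m from the left end.

x ≈ 3.25 m from the left end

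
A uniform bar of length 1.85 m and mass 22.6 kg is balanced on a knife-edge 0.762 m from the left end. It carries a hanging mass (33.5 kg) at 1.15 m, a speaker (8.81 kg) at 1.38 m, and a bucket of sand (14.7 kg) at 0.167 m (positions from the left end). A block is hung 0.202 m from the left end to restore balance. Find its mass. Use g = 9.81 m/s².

m ≈ 23.9 kg

About the knife-edge (at 0.762 m from the left end):
Beam weight: 22.6 × 9.81 = 221.7 N down at 0.925 m → arm 0.163 m, τ = 221.7 × 0.163 = 36.14 N·m clockwise.
Hanging mass: 33.5 × 9.81 = 328.6 N down at 1.15 m → arm 0.388 m, τ = 328.6 × 0.388 = 127.5 N·m clockwise.
Speaker: 8.81 × 9.81 = 86.43 N down at 1.38 m → arm 0.618 m, τ = 86.43 × 0.618 = 53.41 N·m clockwise.
Bucket of sand: 14.7 × 9.81 = 144.2 N down at 0.167 m → arm 0.595 m, τ = 144.2 × 0.595 = 85.8 N·m counterclockwise.
Net moment of known loads = 131.2 N·m clockwise.
An unknown mass m at 0.202 m has arm 0.56 m; its moment is m·g·0.56 counterclockwise.
Setting net torque to zero: m × 9.81 × 0.56 = 131.2 → m = 131.2 / (9.81 × 0.56) = 23.9 kg.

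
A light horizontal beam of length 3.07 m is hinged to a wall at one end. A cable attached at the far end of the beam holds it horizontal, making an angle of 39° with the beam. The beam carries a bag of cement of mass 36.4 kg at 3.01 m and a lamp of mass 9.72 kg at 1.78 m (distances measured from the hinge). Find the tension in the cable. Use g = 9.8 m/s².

T ≈ 644 N

Taking torques about the hinge:
Bag of cement: 36.4 × 9.8 = 356.7 N down at 3.01 m → arm 3.01 m, τ = 356.7 × 3.01 = 1074 N·m clockwise.
Lamp: 9.72 × 9.8 = 95.26 N down at 1.78 m → arm 1.78 m, τ = 95.26 × 1.78 = 169.6 N·m clockwise.
Total clockwise load moment = 1244 N·m.
The cable tension T acts at 3.07 m; only its component perpendicular to the beam, T sinθ, produces torque. sin 39° = 0.6293.
Στ = 0 ⇒ T × 3.07 × 0.6293 = 1244 ⇒ T = 1244 / 1.932 = 644 N.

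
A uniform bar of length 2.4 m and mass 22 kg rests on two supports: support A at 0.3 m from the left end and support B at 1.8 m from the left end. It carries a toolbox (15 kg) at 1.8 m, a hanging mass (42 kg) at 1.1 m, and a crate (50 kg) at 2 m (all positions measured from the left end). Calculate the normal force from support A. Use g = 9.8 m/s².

R_A ≈ 213 N

Sum moments about support B (its reaction then has zero moment arm).
Beam weight: 22 × 9.8 = 215.6 N down at 1.2 m → arm 0.6 m, τ = 215.6 × 0.6 = 129.4 N·m counterclockwise.
Toolbox: acts at the support B, moment arm 0 → no torque.
Hanging mass: 42 × 9.8 = 411.6 N down at 1.1 m → arm 0.7 m, τ = 411.6 × 0.7 = 288.1 N·m counterclockwise.
Crate: 50 × 9.8 = 490 N down at 2 m → arm 0.2 m, τ = 490 × 0.2 = 98 N·m clockwise.
Net load moment about support B = 319.5 N·m counterclockwise.
Reaction R at support A is upward at 0.3 m, arm 1.5 m → moment R × 1.5 clockwise.
Balancing moments: R × 1.5 = 319.5, giving R = 213 N.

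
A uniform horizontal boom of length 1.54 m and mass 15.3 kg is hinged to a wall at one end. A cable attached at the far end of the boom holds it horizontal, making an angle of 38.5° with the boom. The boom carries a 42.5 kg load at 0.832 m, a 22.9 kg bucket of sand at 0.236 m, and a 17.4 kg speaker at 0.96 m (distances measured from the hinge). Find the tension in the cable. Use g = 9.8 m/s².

T ≈ 708 N

Taking torques about the hinge:
Beam weight: 15.3 × 9.8 = 149.9 N down at 0.77 m → arm 0.77 m, τ = 149.9 × 0.77 = 115.4 N·m clockwise.
Load: 42.5 × 9.8 = 416.5 N down at 0.832 m → arm 0.832 m, τ = 416.5 × 0.832 = 346.5 N·m clockwise.
Bucket of sand: 22.9 × 9.8 = 224.4 N down at 0.236 m → arm 0.236 m, τ = 224.4 × 0.236 = 52.96 N·m clockwise.
Speaker: 17.4 × 9.8 = 170.5 N down at 0.96 m → arm 0.96 m, τ = 170.5 × 0.96 = 163.7 N·m clockwise.
Total clockwise load moment = 678.6 N·m.
The cable tension T acts at 1.54 m; only its component perpendicular to the boom, T sinθ, produces torque. sin 38.5° = 0.6225.
Balancing moments: T × 1.54 × 0.6225 = 678.6, giving T = 678.6 / 0.9587 = 708 N.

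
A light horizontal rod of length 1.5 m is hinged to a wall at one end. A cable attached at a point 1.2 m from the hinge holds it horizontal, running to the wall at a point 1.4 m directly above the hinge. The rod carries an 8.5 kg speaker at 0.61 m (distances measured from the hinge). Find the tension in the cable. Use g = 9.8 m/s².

T ≈ 55.8 N

Sum moments about the hinge (the unknown hinge reaction has zero arm there).
Speaker: 8.5 × 9.8 = 83.3 N down at 0.61 m → arm 0.61 m, τ = 83.3 × 0.61 = 50.81 N·m clockwise.
Total clockwise load moment = 50.81 N·m.
The cable tension T acts at 1.2 m; only its component perpendicular to the rod, T sinθ, produces torque. sinθ = h/√(h²+d²) = 1.4/√(1.4²+1.2²) = 0.7593.
Setting net torque to zero: T × 1.2 × 0.7593 = 50.81 → T = 50.81 / 0.9112 = 55.8 N.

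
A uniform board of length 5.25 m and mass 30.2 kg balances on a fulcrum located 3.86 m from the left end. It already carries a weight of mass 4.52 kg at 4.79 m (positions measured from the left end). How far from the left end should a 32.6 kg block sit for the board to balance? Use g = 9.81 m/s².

Taking torques about the fulcrum (at 3.86 m from the left end):
Beam weight: 30.2 × 9.81 = 296.3 N down at 2.625 m → arm 1.235 m, τ = 296.3 × 1.235 = 365.9 N·m counterclockwise.
Weight: 4.52 × 9.81 = 44.34 N down at 4.79 m → arm 0.93 m, τ = 44.34 × 0.93 = 41.24 N·m clockwise.
Net moment of existing loads = 324.7 N·m counterclockwise.
The block weighs 32.6 × 9.81 = 319.8 N and must supply an equal clockwise moment, so its lever arm about the fulcrum is 324.7 / 319.8 = 1.02 m.
That puts it at 3.86 + 1.02 = 4.88 m from the left end.

x ≈ 4.88 m from the left end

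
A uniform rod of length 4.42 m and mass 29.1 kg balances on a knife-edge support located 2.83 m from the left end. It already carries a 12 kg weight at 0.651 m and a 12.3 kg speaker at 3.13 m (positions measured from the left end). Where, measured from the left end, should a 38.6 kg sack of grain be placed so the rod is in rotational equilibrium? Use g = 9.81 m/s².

x ≈ 3.88 m from the left end

About the knife-edge support (at 2.83 m from the left end):
Beam weight: 29.1 × 9.81 = 285.5 N down at 2.21 m → arm 0.62 m, τ = 285.5 × 0.62 = 177 N·m counterclockwise.
Weight: 12 × 9.81 = 117.7 N down at 0.651 m → arm 2.179 m, τ = 117.7 × 2.179 = 256.5 N·m counterclockwise.
Speaker: 12.3 × 9.81 = 120.7 N down at 3.13 m → arm 0.3 m, τ = 120.7 × 0.3 = 36.21 N·m clockwise.
Net moment of existing loads = 397.3 N·m counterclockwise.
The sack of grain weighs 38.6 × 9.81 = 378.7 N and must supply an equal clockwise moment, so its lever arm about the knife-edge support is 397.3 / 378.7 = 1.05 m.
That puts it at 2.83 + 1.05 = 3.88 m from the left end.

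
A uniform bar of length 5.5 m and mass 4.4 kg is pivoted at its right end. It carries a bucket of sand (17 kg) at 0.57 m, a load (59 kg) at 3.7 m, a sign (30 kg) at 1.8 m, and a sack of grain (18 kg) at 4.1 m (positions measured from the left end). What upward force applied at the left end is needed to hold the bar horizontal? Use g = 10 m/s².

F ≈ 615 N

Take moments about the right end.
Beam weight: 4.4 × 10 = 44 N down at 2.75 m → arm 2.75 m, τ = 44 × 2.75 = 121 N·m counterclockwise.
Bucket of sand: 17 × 10 = 170 N down at 0.57 m → arm 4.93 m, τ = 170 × 4.93 = 838.1 N·m counterclockwise.
Load: 59 × 10 = 590 N down at 3.7 m → arm 1.8 m, τ = 590 × 1.8 = 1062 N·m counterclockwise.
Sign: 30 × 10 = 300 N down at 1.8 m → arm 3.7 m, τ = 300 × 3.7 = 1110 N·m counterclockwise.
Sack of grain: 18 × 10 = 180 N down at 4.1 m → arm 1.4 m, τ = 180 × 1.4 = 252 N·m counterclockwise.
Net moment of the loads = 3383 N·m counterclockwise.
The upward force F acts at the left end, arm 5.5 m, giving F × 5.5 clockwise.
Balancing moments: F × 5.5 = 3383, giving F = 3383 / 5.5 = 615 N.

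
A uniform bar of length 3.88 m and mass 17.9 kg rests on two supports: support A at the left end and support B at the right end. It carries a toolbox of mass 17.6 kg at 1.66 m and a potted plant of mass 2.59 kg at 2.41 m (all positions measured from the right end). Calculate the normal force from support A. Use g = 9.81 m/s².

Take moments about support B.
Beam weight: 17.9 × 9.81 = 175.6 N down at 1.94 m → arm 1.94 m, τ = 175.6 × 1.94 = 340.7 N·m counterclockwise.
Toolbox: 17.6 × 9.81 = 172.7 N down at 1.66 m → arm 1.66 m, τ = 172.7 × 1.66 = 286.7 N·m counterclockwise.
Potted plant: 2.59 × 9.81 = 25.41 N down at 2.41 m → arm 2.41 m, τ = 25.41 × 2.41 = 61.24 N·m counterclockwise.
Net load moment about support B = 688.6 N·m counterclockwise.
Reaction R at support A is upward at 3.88 m, arm 3.88 m → moment R × 3.88 clockwise.
Balancing moments: R × 3.88 = 688.6, giving R = 177 N.

R_A ≈ 177 N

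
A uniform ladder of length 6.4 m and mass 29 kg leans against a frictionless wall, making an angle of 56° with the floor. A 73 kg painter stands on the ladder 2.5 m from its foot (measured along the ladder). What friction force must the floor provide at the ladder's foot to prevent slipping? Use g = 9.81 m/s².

About the foot of the ladder:
Ladder weight 29×9.81 = 284.5 N acts at 3.2 m along the ladder; its horizontal arm is 3.2·cos56° = 1.789 m → τ = 509 N·m clockwise.
Painter: 73×9.81 = 716.1 N at 2.5 m → arm 1.398 m → τ = 1001 N·m clockwise.
Wall normal N acts horizontally at the top; its moment arm is the height L sinθ = 6.4·sin56° = 5.306 m, counterclockwise.
Στ = 0 ⇒ N × 5.306 = 1510 ⇒ N = 285 N.
ΣFx = 0: friction at the foot balances the wall's push, so f = N_wall = 285 N.

f ≈ 285 N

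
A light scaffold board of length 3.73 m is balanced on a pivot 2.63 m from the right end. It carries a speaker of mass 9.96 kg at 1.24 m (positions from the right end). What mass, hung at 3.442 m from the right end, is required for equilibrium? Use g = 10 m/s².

About the pivot (at 2.63 m from the right end):
Speaker: 9.96 × 10 = 99.6 N down at 1.24 m → arm 1.39 m, τ = 99.6 × 1.39 = 138.4 N·m clockwise.
Net moment of known loads = 138.4 N·m clockwise.
An unknown mass m at 3.442 m has arm 0.812 m; its moment is m·g·0.812 counterclockwise.
Setting net torque to zero: m × 10 × 0.812 = 138.4 → m = 138.4 / (10 × 0.812) = 17 kg.

m ≈ 17 kg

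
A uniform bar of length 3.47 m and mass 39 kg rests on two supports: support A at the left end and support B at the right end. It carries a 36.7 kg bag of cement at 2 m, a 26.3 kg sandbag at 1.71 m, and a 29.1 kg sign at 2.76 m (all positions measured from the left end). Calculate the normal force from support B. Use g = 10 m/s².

Taking torques about support A:
Beam weight: 39 × 10 = 390 N down at 1.735 m → arm 1.735 m, τ = 390 × 1.735 = 676.7 N·m clockwise.
Bag of cement: 36.7 × 10 = 367 N down at 2 m → arm 2 m, τ = 367 × 2 = 734 N·m clockwise.
Sandbag: 26.3 × 10 = 263 N down at 1.71 m → arm 1.71 m, τ = 263 × 1.71 = 449.7 N·m clockwise.
Sign: 29.1 × 10 = 291 N down at 2.76 m → arm 2.76 m, τ = 291 × 2.76 = 803.2 N·m clockwise.
Net load moment about support A = 2664 N·m clockwise.
Reaction R at support B is upward at 3.47 m, arm 3.47 m → moment R × 3.47 counterclockwise.
For rotational equilibrium, R × 3.47 = 2664, so R = 768 N.

R_B ≈ 768 N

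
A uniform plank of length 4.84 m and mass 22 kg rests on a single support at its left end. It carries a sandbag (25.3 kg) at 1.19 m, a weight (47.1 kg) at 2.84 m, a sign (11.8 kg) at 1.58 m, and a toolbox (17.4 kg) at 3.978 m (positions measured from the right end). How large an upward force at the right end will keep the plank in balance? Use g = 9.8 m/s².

Choose the left end as the axis so the unknown pivot reaction has zero arm there.
Beam weight: 22 × 9.8 = 215.6 N down at 2.42 m → arm 2.42 m, τ = 215.6 × 2.42 = 521.8 N·m clockwise.
Sandbag: 25.3 × 9.8 = 247.9 N down at 1.19 m → arm 3.65 m, τ = 247.9 × 3.65 = 904.8 N·m clockwise.
Weight: 47.1 × 9.8 = 461.6 N down at 2.84 m → arm 2 m, τ = 461.6 × 2 = 923.2 N·m clockwise.
Sign: 11.8 × 9.8 = 115.6 N down at 1.58 m → arm 3.26 m, τ = 115.6 × 3.26 = 376.9 N·m clockwise.
Toolbox: 17.4 × 9.8 = 170.5 N down at 3.978 m → arm 0.862 m, τ = 170.5 × 0.862 = 147 N·m clockwise.
Net moment of the loads = 2874 N·m clockwise.
The upward force F acts at the right end, arm 4.84 m, giving F × 4.84 counterclockwise.
Balancing moments: F × 4.84 = 2874, giving F = 2874 / 4.84 = 594 N.

F ≈ 594 N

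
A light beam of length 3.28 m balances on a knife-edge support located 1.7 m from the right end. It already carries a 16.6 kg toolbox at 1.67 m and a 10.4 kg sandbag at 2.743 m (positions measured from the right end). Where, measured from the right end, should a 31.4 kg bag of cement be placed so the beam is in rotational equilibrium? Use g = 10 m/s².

x ≈ 1.37 m from the right end

Taking torques about the knife-edge support (at 1.7 m from the right end):
Toolbox: 16.6 × 10 = 166 N down at 1.67 m → arm 0.03 m, τ = 166 × 0.03 = 4.98 N·m clockwise.
Sandbag: 10.4 × 10 = 104 N down at 2.743 m → arm 1.043 m, τ = 104 × 1.043 = 108.5 N·m counterclockwise.
Net moment of existing loads = 103.5 N·m counterclockwise.
The bag of cement weighs 31.4 × 10 = 314 N and must supply an equal clockwise moment, so its lever arm about the knife-edge support is 103.5 / 314 = 0.33 m.
That puts it at 1.7 − 0.33 = 1.37 m from the right end.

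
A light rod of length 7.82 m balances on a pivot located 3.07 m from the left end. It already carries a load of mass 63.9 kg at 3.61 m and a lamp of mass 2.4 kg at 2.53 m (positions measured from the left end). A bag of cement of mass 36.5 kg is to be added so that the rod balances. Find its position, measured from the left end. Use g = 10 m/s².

x ≈ 2.16 m from the left end

About the pivot (at 3.07 m from the left end):
Load: 63.9 × 10 = 639 N down at 3.61 m → arm 0.54 m, τ = 639 × 0.54 = 345.1 N·m clockwise.
Lamp: 2.4 × 10 = 24 N down at 2.53 m → arm 0.54 m, τ = 24 × 0.54 = 12.96 N·m counterclockwise.
Net moment of existing loads = 332.1 N·m clockwise.
The bag of cement weighs 36.5 × 10 = 365 N and must supply an equal counterclockwise moment, so its lever arm about the pivot is 332.1 / 365 = 0.91 m.
That puts it at 3.07 − 0.91 = 2.16 m from the left end.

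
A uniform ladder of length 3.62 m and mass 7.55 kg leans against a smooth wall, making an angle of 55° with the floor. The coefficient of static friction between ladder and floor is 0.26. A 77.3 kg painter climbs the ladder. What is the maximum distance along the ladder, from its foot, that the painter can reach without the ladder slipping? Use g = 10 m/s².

d ≈ 1.3 m

About the foot of the ladder:
Ladder weight 7.55×10 = 75.5 N acts at 1.81 m along the ladder; its horizontal arm is 1.81·cos55° = 1.038 m → τ = 78.37 N·m clockwise.
Painter weight 77.3×10 = 773 N at distance d → arm d·cos55° → τ = 773·d·0.5736 clockwise.
Wall normal N at the top has arm L sinθ = 2.965 m counterclockwise, so Στ = 0 gives N·2.965 = 78.37 + 443.4·d.
ΣFy = 0 ⇒ N_floor = 848.5 N, so the maximum friction is μ_s·N_floor = 0.26×848.5 = 220.6 N. ΣFx = 0 ⇒ N_wall = f, so at the slipping point N = 220.6 N.
Substituting: 220.6×2.965 = 78.37 + 443.4·d ⇒ d = (654.1 − 78.37) / 443.4 = 1.3 m.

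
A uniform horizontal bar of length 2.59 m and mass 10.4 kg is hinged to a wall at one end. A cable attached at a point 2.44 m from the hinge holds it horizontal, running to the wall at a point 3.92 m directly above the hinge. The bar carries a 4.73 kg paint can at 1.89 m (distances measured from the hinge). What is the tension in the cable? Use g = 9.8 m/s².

T ≈ 106 N

Taking torques about the hinge:
Beam weight: 10.4 × 9.8 = 101.9 N down at 1.295 m → arm 1.295 m, τ = 101.9 × 1.295 = 132 N·m clockwise.
Paint can: 4.73 × 9.8 = 46.35 N down at 1.89 m → arm 1.89 m, τ = 46.35 × 1.89 = 87.6 N·m clockwise.
Total clockwise load moment = 219.6 N·m.
The cable tension T acts at 2.44 m; only its component perpendicular to the bar, T sinθ, produces torque. sinθ = h/√(h²+d²) = 3.92/√(3.92²+2.44²) = 0.849.
Setting net torque to zero: T × 2.44 × 0.849 = 219.6 → T = 219.6 / 2.072 = 106 N.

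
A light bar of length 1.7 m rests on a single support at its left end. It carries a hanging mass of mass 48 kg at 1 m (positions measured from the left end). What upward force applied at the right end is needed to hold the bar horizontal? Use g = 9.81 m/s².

F ≈ 277 N

Take moments about the left end.
Hanging mass: 48 × 9.81 = 470.9 N down at 1 m → arm 1 m, τ = 470.9 × 1 = 470.9 N·m clockwise.
Net moment of the loads = 470.9 N·m clockwise.
The upward force F acts at the right end, arm 1.7 m, giving F × 1.7 counterclockwise.
Setting net torque to zero: F × 1.7 = 470.9 → F = 470.9 / 1.7 = 277 N.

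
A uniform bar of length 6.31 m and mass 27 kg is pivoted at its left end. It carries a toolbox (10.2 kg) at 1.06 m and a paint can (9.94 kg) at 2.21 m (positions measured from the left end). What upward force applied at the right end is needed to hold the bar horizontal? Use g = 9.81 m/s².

F ≈ 183 N

Sum moments about the left end (the unknown pivot reaction has zero arm there).
Beam weight: 27 × 9.81 = 264.9 N down at 3.155 m → arm 3.155 m, τ = 264.9 × 3.155 = 835.8 N·m clockwise.
Toolbox: 10.2 × 9.81 = 100.1 N down at 1.06 m → arm 1.06 m, τ = 100.1 × 1.06 = 106.1 N·m clockwise.
Paint can: 9.94 × 9.81 = 97.51 N down at 2.21 m → arm 2.21 m, τ = 97.51 × 2.21 = 215.5 N·m clockwise.
Net moment of the loads = 1157 N·m clockwise.
The upward force F acts at the right end, arm 6.31 m, giving F × 6.31 counterclockwise.
Setting net torque to zero: F × 6.31 = 1157 → F = 1157 / 6.31 = 183 N.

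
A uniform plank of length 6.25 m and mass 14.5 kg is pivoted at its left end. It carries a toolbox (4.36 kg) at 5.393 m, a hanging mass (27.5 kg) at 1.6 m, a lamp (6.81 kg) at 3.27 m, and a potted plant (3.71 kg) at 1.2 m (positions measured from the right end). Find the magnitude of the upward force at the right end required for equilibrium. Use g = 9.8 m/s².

About the left end:
Beam weight: 14.5 × 9.8 = 142.1 N down at 3.125 m → arm 3.125 m, τ = 142.1 × 3.125 = 444.1 N·m clockwise.
Toolbox: 4.36 × 9.8 = 42.73 N down at 5.393 m → arm 0.857 m, τ = 42.73 × 0.857 = 36.62 N·m clockwise.
Hanging mass: 27.5 × 9.8 = 269.5 N down at 1.6 m → arm 4.65 m, τ = 269.5 × 4.65 = 1253 N·m clockwise.
Lamp: 6.81 × 9.8 = 66.74 N down at 3.27 m → arm 2.98 m, τ = 66.74 × 2.98 = 198.9 N·m clockwise.
Potted plant: 3.71 × 9.8 = 36.36 N down at 1.2 m → arm 5.05 m, τ = 36.36 × 5.05 = 183.6 N·m clockwise.
Net moment of the loads = 2116 N·m clockwise.
The upward force F acts at the right end, arm 6.25 m, giving F × 6.25 counterclockwise.
Balancing moments: F × 6.25 = 2116, giving F = 2116 / 6.25 = 339 N.

F ≈ 339 N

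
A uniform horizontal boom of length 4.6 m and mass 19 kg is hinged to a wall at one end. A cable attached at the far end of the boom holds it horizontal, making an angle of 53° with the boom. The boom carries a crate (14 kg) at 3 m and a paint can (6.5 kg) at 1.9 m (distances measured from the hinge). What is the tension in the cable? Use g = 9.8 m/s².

About the hinge:
Beam weight: 19 × 9.8 = 186.2 N down at 2.3 m → arm 2.3 m, τ = 186.2 × 2.3 = 428.3 N·m clockwise.
Crate: 14 × 9.8 = 137.2 N down at 3 m → arm 3 m, τ = 137.2 × 3 = 411.6 N·m clockwise.
Paint can: 6.5 × 9.8 = 63.7 N down at 1.9 m → arm 1.9 m, τ = 63.7 × 1.9 = 121 N·m clockwise.
Total clockwise load moment = 960.9 N·m.
The cable tension T acts at 4.6 m; only its component perpendicular to the boom, T sinθ, produces torque. sin 53° = 0.7986.
Στ = 0 ⇒ T × 4.6 × 0.7986 = 960.9 ⇒ T = 960.9 / 3.674 = 262 N.

T ≈ 262 N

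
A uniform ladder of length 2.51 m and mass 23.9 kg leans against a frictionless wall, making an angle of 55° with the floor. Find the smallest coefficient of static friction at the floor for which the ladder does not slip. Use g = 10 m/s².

μ_min ≈ 0.35

Take moments about the foot of the ladder.
Ladder weight 23.9×10 = 239 N acts at 1.255 m along the ladder; its horizontal arm is 1.255·cos55° = 0.7198 m → τ = 172 N·m clockwise.
Wall normal N acts horizontally at the top; its moment arm is the height L sinθ = 2.51·sin55° = 2.056 m, counterclockwise.
For rotational equilibrium, N × 2.056 = 172, so N = 83.66 N.
ΣFx = 0 ⇒ f = N_wall = 83.66 N. ΣFy = 0 ⇒ N_floor = 239 N.
μ_min = f / N_floor = 83.66 / 239 = 0.35.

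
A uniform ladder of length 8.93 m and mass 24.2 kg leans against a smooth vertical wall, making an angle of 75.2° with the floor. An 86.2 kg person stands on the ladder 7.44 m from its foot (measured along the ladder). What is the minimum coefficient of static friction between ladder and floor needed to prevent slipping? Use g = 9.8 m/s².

Taking torques about the foot of the ladder:
Ladder weight 24.2×9.8 = 237.2 N acts at 4.465 m along the ladder; its horizontal arm is 4.465·cos75.2° = 1.141 m → τ = 270.6 N·m clockwise.
Person: 86.2×9.8 = 844.8 N at 7.44 m → arm 1.901 m → τ = 1606 N·m clockwise.
Wall normal N acts horizontally at the top; its moment arm is the height L sinθ = 8.93·sin75.2° = 8.634 m, counterclockwise.
Balancing moments: N × 8.634 = 1877, giving N = 217.4 N.
ΣFx = 0 ⇒ f = N_wall = 217.4 N. ΣFy = 0 ⇒ N_floor = 1082 N.
μ_min = f / N_floor = 217.4 / 1082 = 0.201.

μ_min ≈ 0.201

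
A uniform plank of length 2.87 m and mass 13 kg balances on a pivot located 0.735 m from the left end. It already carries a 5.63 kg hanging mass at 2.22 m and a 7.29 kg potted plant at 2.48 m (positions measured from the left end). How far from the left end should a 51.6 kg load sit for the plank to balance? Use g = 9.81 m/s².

Choose the pivot (at 0.735 m from the left end) as the axis so the support reaction has zero arm there.
Beam weight: 13 × 9.81 = 127.5 N down at 1.435 m → arm 0.7 m, τ = 127.5 × 0.7 = 89.25 N·m clockwise.
Hanging mass: 5.63 × 9.81 = 55.23 N down at 2.22 m → arm 1.485 m, τ = 55.23 × 1.485 = 82.02 N·m clockwise.
Potted plant: 7.29 × 9.81 = 71.51 N down at 2.48 m → arm 1.745 m, τ = 71.51 × 1.745 = 124.8 N·m clockwise.
Net moment of existing loads = 296.1 N·m clockwise.
The load weighs 51.6 × 9.81 = 506.2 N and must supply an equal counterclockwise moment, so its lever arm about the pivot is 296.1 / 506.2 = 0.585 m.
That puts it at 0.735 − 0.585 = 0.15 m from the left end.

x ≈ 0.15 m from the left end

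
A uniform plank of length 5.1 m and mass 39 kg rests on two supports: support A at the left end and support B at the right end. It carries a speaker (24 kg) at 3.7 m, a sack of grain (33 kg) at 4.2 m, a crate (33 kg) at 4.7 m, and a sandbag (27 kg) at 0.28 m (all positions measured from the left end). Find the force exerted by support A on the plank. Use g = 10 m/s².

Choose support B as the axis so its reaction then has zero moment arm.
Beam weight: 39 × 10 = 390 N down at 2.55 m → arm 2.55 m, τ = 390 × 2.55 = 994.5 N·m counterclockwise.
Speaker: 24 × 10 = 240 N down at 3.7 m → arm 1.4 m, τ = 240 × 1.4 = 336 N·m counterclockwise.
Sack of grain: 33 × 10 = 330 N down at 4.2 m → arm 0.9 m, τ = 330 × 0.9 = 297 N·m counterclockwise.
Crate: 33 × 10 = 330 N down at 4.7 m → arm 0.4 m, τ = 330 × 0.4 = 132 N·m counterclockwise.
Sandbag: 27 × 10 = 270 N down at 0.28 m → arm 4.82 m, τ = 270 × 4.82 = 1301 N·m counterclockwise.
Net load moment about support B = 3060 N·m counterclockwise.
Reaction R at support A is upward at 0 m, arm 5.1 m → moment R × 5.1 clockwise.
Στ = 0 ⇒ R × 5.1 = 3060 ⇒ R = 600 N.

R_A ≈ 600 N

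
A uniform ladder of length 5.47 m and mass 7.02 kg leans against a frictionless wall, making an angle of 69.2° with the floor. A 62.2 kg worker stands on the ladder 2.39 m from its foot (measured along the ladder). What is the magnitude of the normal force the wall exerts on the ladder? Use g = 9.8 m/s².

N_wall ≈ 114 N

About the foot of the ladder:
Ladder weight 7.02×9.8 = 68.8 N acts at 2.735 m along the ladder; its horizontal arm is 2.735·cos69.2° = 0.9712 m → τ = 66.82 N·m clockwise.
Worker: 62.2×9.8 = 609.6 N at 2.39 m → arm 0.8487 m → τ = 517.4 N·m clockwise.
Wall normal N acts horizontally at the top; its moment arm is the height L sinθ = 5.47·sin69.2° = 5.113 m, counterclockwise.
Balancing moments: N × 5.113 = 584.2, giving N = 114 N.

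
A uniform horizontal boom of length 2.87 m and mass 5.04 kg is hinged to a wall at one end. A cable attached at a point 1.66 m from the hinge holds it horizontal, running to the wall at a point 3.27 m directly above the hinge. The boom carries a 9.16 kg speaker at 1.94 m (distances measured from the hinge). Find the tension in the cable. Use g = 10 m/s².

Sum moments about the hinge (the unknown hinge reaction has zero arm there).
Beam weight: 5.04 × 10 = 50.4 N down at 1.435 m → arm 1.435 m, τ = 50.4 × 1.435 = 72.32 N·m clockwise.
Speaker: 9.16 × 10 = 91.6 N down at 1.94 m → arm 1.94 m, τ = 91.6 × 1.94 = 177.7 N·m clockwise.
Total clockwise load moment = 250 N·m.
The cable tension T acts at 1.66 m; only its component perpendicular to the boom, T sinθ, produces torque. sinθ = h/√(h²+d²) = 3.27/√(3.27²+1.66²) = 0.8917.
Setting net torque to zero: T × 1.66 × 0.8917 = 250 → T = 250 / 1.48 = 169 N.

T ≈ 169 N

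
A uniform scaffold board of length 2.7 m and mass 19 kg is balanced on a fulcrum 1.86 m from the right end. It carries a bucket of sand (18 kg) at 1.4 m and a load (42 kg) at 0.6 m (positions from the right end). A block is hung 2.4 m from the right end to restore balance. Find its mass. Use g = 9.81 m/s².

Choose the fulcrum (at 1.86 m from the right end) as the axis so the support reaction has zero arm there.
Beam weight: 19 × 9.81 = 186.4 N down at 1.35 m → arm 0.51 m, τ = 186.4 × 0.51 = 95.06 N·m clockwise.
Bucket of sand: 18 × 9.81 = 176.6 N down at 1.4 m → arm 0.46 m, τ = 176.6 × 0.46 = 81.24 N·m clockwise.
Load: 42 × 9.81 = 412 N down at 0.6 m → arm 1.26 m, τ = 412 × 1.26 = 519.1 N·m clockwise.
Net moment of known loads = 695.4 N·m clockwise.
An unknown mass m at 2.4 m has arm 0.54 m; its moment is m·g·0.54 counterclockwise.
Στ = 0 ⇒ m × 9.81 × 0.54 = 695.4 ⇒ m = 695.4 / (9.81 × 0.54) = 131 kg.

m ≈ 131 kg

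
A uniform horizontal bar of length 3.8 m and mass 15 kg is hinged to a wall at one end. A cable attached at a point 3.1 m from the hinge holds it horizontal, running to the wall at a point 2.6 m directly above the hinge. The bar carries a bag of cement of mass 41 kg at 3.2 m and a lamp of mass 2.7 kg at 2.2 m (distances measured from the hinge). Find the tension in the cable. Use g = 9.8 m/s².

T ≈ 815 N

Taking torques about the hinge:
Beam weight: 15 × 9.8 = 147 N down at 1.9 m → arm 1.9 m, τ = 147 × 1.9 = 279.3 N·m clockwise.
Bag of cement: 41 × 9.8 = 401.8 N down at 3.2 m → arm 3.2 m, τ = 401.8 × 3.2 = 1286 N·m clockwise.
Lamp: 2.7 × 9.8 = 26.46 N down at 2.2 m → arm 2.2 m, τ = 26.46 × 2.2 = 58.21 N·m clockwise.
Total clockwise load moment = 1624 N·m.
The cable tension T acts at 3.1 m; only its component perpendicular to the bar, T sinθ, produces torque. sinθ = h/√(h²+d²) = 2.6/√(2.6²+3.1²) = 0.6426.
Balancing moments: T × 3.1 × 0.6426 = 1624, giving T = 1624 / 1.992 = 815 N.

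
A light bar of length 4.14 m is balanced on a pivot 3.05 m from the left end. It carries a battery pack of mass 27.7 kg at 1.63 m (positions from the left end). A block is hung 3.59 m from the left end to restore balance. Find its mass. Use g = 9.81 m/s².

m ≈ 72.8 kg

Take moments about the pivot (at 3.05 m from the left end).
Battery pack: 27.7 × 9.81 = 271.7 N down at 1.63 m → arm 1.42 m, τ = 271.7 × 1.42 = 385.8 N·m counterclockwise.
Net moment of known loads = 385.8 N·m counterclockwise.
An unknown mass m at 3.59 m has arm 0.54 m; its moment is m·g·0.54 clockwise.
For rotational equilibrium, m × 9.81 × 0.54 = 385.8, so m = 385.8 / (9.81 × 0.54) = 72.8 kg.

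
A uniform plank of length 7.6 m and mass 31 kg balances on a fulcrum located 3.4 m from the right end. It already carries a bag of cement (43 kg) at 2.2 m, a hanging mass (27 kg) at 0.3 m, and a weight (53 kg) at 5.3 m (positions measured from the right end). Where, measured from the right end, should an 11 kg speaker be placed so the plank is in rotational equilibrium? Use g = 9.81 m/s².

About the fulcrum (at 3.4 m from the right end):
Beam weight: 31 × 9.81 = 304.1 N down at 3.8 m → arm 0.4 m, τ = 304.1 × 0.4 = 121.6 N·m counterclockwise.
Bag of cement: 43 × 9.81 = 421.8 N down at 2.2 m → arm 1.2 m, τ = 421.8 × 1.2 = 506.2 N·m clockwise.
Hanging mass: 27 × 9.81 = 264.9 N down at 0.3 m → arm 3.1 m, τ = 264.9 × 3.1 = 821.2 N·m clockwise.
Weight: 53 × 9.81 = 519.9 N down at 5.3 m → arm 1.9 m, τ = 519.9 × 1.9 = 987.8 N·m counterclockwise.
Net moment of existing loads = 218 N·m clockwise.
The speaker weighs 11 × 9.81 = 107.9 N and must supply an equal counterclockwise moment, so its lever arm about the fulcrum is 218 / 107.9 = 2.02 m.
That puts it at 3.4 + 2.02 = 5.42 m from the right end.

x ≈ 5.42 m from the right end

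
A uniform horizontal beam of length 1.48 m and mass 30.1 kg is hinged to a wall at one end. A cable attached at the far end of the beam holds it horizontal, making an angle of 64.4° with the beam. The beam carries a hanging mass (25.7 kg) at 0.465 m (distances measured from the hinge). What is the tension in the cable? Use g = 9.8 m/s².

T ≈ 251 N

Sum moments about the hinge (the unknown hinge reaction has zero arm there).
Beam weight: 30.1 × 9.8 = 295 N down at 0.74 m → arm 0.74 m, τ = 295 × 0.74 = 218.3 N·m clockwise.
Hanging mass: 25.7 × 9.8 = 251.9 N down at 0.465 m → arm 0.465 m, τ = 251.9 × 0.465 = 117.1 N·m clockwise.
Total clockwise load moment = 335.4 N·m.
The cable tension T acts at 1.48 m; only its component perpendicular to the beam, T sinθ, produces torque. sin 64.4° = 0.9018.
For rotational equilibrium, T × 1.48 × 0.9018 = 335.4, so T = 335.4 / 1.335 = 251 N.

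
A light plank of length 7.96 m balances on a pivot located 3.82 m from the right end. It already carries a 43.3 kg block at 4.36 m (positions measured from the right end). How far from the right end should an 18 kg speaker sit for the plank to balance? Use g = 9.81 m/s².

x ≈ 2.52 m from the right end

About the pivot (at 3.82 m from the right end):
Block: 43.3 × 9.81 = 424.8 N down at 4.36 m → arm 0.54 m, τ = 424.8 × 0.54 = 229.4 N·m counterclockwise.
Net moment of existing loads = 229.4 N·m counterclockwise.
The speaker weighs 18 × 9.81 = 176.6 N and must supply an equal clockwise moment, so its lever arm about the pivot is 229.4 / 176.6 = 1.3 m.
That puts it at 3.82 − 1.3 = 2.52 m from the right end.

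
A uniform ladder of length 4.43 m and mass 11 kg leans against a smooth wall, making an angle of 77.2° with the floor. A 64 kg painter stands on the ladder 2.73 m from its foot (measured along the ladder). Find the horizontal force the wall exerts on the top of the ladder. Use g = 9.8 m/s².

Choose the foot of the ladder as the axis so the floor normal and friction both act there and drop out.
Ladder weight 11×9.8 = 107.8 N acts at 2.215 m along the ladder; its horizontal arm is 2.215·cos77.2° = 0.4907 m → τ = 52.9 N·m clockwise.
Painter: 64×9.8 = 627.2 N at 2.73 m → arm 0.6048 m → τ = 379.3 N·m clockwise.
Wall normal N acts horizontally at the top; its moment arm is the height L sinθ = 4.43·sin77.2° = 4.32 m, counterclockwise.
For rotational equilibrium, N × 4.32 = 432.2, so N = 100 N.

N_wall ≈ 100 N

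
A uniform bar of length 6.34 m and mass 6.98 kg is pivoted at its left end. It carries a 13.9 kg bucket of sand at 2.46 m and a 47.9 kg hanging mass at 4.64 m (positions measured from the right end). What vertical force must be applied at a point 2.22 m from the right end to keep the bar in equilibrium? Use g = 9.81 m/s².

F ≈ 375 N

Take moments about the left end.
Beam weight: 6.98 × 9.81 = 68.47 N down at 3.17 m → arm 3.17 m, τ = 68.47 × 3.17 = 217 N·m clockwise.
Bucket of sand: 13.9 × 9.81 = 136.4 N down at 2.46 m → arm 3.88 m, τ = 136.4 × 3.88 = 529.2 N·m clockwise.
Hanging mass: 47.9 × 9.81 = 469.9 N down at 4.64 m → arm 1.7 m, τ = 469.9 × 1.7 = 798.8 N·m clockwise.
Net moment of the loads = 1545 N·m clockwise.
The upward force F acts at a point 2.22 m from the right end, arm 4.12 m, giving F × 4.12 counterclockwise.
For rotational equilibrium, F × 4.12 = 1545, so F = 1545 / 4.12 = 375 N.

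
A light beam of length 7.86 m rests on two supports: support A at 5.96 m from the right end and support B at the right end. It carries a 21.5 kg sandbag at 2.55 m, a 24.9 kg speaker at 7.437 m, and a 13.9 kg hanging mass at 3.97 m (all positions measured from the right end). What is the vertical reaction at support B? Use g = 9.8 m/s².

R_B ≈ 106 N

Taking torques about support A:
Sandbag: 21.5 × 9.8 = 210.7 N down at 2.55 m → arm 3.41 m, τ = 210.7 × 3.41 = 718.5 N·m clockwise.
Speaker: 24.9 × 9.8 = 244 N down at 7.437 m → arm 1.477 m, τ = 244 × 1.477 = 360.4 N·m counterclockwise.
Hanging mass: 13.9 × 9.8 = 136.2 N down at 3.97 m → arm 1.99 m, τ = 136.2 × 1.99 = 271 N·m clockwise.
Net load moment about support A = 629.1 N·m clockwise.
Reaction R at support B is upward at 0 m, arm 5.96 m → moment R × 5.96 counterclockwise.
For rotational equilibrium, R × 5.96 = 629.1, so R = 106 N.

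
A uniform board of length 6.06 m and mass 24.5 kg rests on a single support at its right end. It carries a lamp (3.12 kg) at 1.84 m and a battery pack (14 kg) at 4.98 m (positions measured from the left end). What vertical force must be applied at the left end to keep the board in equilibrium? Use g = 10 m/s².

Choose the right end as the axis so the unknown pivot reaction has zero arm there.
Beam weight: 24.5 × 10 = 245 N down at 3.03 m → arm 3.03 m, τ = 245 × 3.03 = 742.3 N·m counterclockwise.
Lamp: 3.12 × 10 = 31.2 N down at 1.84 m → arm 4.22 m, τ = 31.2 × 4.22 = 131.7 N·m counterclockwise.
Battery pack: 14 × 10 = 140 N down at 4.98 m → arm 1.08 m, τ = 140 × 1.08 = 151.2 N·m counterclockwise.
Net moment of the loads = 1025 N·m counterclockwise.
The upward force F acts at the left end, arm 6.06 m, giving F × 6.06 clockwise.
Balancing moments: F × 6.06 = 1025, giving F = 1025 / 6.06 = 169 N.

F ≈ 169 N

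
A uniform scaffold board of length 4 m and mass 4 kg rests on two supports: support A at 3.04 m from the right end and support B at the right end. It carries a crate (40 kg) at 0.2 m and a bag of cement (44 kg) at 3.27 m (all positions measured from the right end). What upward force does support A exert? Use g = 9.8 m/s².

Sum moments about support B (its reaction then has zero moment arm).
Beam weight: 4 × 9.8 = 39.2 N down at 2 m → arm 2 m, τ = 39.2 × 2 = 78.4 N·m counterclockwise.
Crate: 40 × 9.8 = 392 N down at 0.2 m → arm 0.2 m, τ = 392 × 0.2 = 78.4 N·m counterclockwise.
Bag of cement: 44 × 9.8 = 431.2 N down at 3.27 m → arm 3.27 m, τ = 431.2 × 3.27 = 1410 N·m counterclockwise.
Net load moment about support B = 1567 N·m counterclockwise.
Reaction R at support A is upward at 3.04 m, arm 3.04 m → moment R × 3.04 clockwise.
Setting net torque to zero: R × 3.04 = 1567 → R = 515 N.

R_A ≈ 515 N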